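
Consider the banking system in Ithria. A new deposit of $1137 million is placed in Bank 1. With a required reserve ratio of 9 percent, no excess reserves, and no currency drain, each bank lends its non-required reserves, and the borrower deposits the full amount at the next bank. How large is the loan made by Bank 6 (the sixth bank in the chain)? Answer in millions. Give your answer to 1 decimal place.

$645.7 million

Each bank lends a fraction (1 − rr) = 0.9100 of the deposit it receives, so Bank 6 receives 1137·0.9100^5 and lends 1137·0.9100^6 ≈ 645.6673 million.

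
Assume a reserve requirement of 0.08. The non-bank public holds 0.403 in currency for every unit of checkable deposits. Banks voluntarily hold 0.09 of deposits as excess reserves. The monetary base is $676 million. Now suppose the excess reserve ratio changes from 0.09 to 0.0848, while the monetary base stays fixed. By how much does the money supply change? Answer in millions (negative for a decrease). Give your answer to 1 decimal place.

Initially m₁ = (1 + 0.403) / (0.08 + 0.09 + 0.403) ≈ 2.44852, so M₁ = 2.44852 × 676 ≈ 1655.1995 million.
After the change m₂ = (1 + 0.403) / (0.08 + 0.0848 + 0.403) ≈ 2.47094, so M₂ = 2.47094 × 676 ≈ 1670.3554 million.
ΔM = M₂ − M₁ = 1670.3554 − 1655.1995 = 15.1559 million.

$15.2 million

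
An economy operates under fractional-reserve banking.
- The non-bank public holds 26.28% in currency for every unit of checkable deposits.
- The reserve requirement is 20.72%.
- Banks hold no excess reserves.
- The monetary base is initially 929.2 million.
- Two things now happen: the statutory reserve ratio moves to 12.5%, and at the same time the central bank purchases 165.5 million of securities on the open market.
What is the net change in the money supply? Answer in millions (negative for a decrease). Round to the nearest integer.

Before: m₁ = (1 + 0.2628) / (0.2072 + 0.2628) ≈ 2.68681, MB₁ = 929.2, so M₁ = 2.68681 × 929.2 ≈ 2496.5839 million.
After: m₂ = (1 + 0.2628) / (0.125 + 0.2628) ≈ 3.25632, MB₂ = 929.2 + 165.5 = 1094.7, so M₂ = 3.25632 × 1094.7 ≈ 3564.6935 million.
ΔM = M₂ − M₁ = 3564.6935 − 2496.5839 = 1068.1096 million.

1068 million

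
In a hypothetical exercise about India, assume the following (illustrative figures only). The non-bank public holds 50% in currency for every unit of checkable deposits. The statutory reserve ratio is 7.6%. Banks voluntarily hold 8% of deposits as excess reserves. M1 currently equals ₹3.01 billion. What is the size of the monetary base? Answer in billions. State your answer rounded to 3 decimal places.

The money multiplier is m = (1 + c) / (rr + e + c) = (1 + 0.5) / (0.076 + 0.08 + 0.5) ≈ 2.28659.
MB = M / m = 3.01 / 2.28659 ≈ 1.3164 billion.

₹1.316 billion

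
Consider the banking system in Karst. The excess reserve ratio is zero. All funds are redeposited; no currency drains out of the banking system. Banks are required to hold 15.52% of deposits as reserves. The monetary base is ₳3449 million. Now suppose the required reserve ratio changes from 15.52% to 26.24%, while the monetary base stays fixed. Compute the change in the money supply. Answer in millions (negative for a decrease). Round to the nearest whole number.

Initially m₁ = 1 / (0.1552) ≈ 6.44330, so M₁ = 6.44330 × 3449 = 22222.9417 million.
After the change m₂ = 1 / (0.2624) ≈ 3.81098, so M₂ = 3.81098 × 3449 ≈ 13144.07 million.
ΔM = M₂ − M₁ = 13144.07 − 22222.9417 = -9078.8717 million.

-9079 million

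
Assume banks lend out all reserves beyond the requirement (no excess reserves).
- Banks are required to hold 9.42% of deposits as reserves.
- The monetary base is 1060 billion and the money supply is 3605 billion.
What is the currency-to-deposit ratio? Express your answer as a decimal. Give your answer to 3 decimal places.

Using m = M/MB = 3605/1060 ≈ 3.400943. From m = (1 + c)/(c + rr + e), rearranging gives 1 + c = m·(c + rr + e), so c·(1 − m) = m·(rr + e) − 1.
Hence c = [m·(rr + e) − 1]/(1 − m) = [3.400943 × (0.0942 + 0) − 1] / (1 − 3.400943) ≈ 0.283068.

0.283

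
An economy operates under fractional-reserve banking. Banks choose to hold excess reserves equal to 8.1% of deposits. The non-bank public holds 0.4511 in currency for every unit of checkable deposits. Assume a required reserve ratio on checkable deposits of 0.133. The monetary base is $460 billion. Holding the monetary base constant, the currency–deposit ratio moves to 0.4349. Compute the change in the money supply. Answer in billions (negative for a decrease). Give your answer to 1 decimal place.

$13.6 billion

Initially m₁ = (1 + 0.4511) / (0.133 + 0.081 + 0.4511) ≈ 2.18178, so M₁ = 2.18178 × 460 = 1003.6188 billion.
After the change m₂ = (1 + 0.4349) / (0.133 + 0.081 + 0.4349) ≈ 2.21128, so M₂ = 2.21128 × 460 = 1017.1888 billion.
ΔM = M₂ − M₁ = 1017.1888 − 1003.6188 = 13.57 billion.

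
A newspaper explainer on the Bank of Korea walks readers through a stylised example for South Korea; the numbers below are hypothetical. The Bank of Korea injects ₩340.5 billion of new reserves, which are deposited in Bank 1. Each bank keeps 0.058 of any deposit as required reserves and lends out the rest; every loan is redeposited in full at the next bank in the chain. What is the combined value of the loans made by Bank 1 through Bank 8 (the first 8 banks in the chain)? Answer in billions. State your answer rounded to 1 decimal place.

₩2101.3 billion

Bank i lends (1 − rr)^i of the original deposit: Bank 1 lends 340.5·0.9420 = 320.7510, Bank 2 lends 340.5·0.9420² ≈ 302.1474, and so on.
Summing a geometric series: total = 340.5·[0.9420·(1 − 0.9420^8) / (1 − 0.9420)] ≈ 2101.3494 billion.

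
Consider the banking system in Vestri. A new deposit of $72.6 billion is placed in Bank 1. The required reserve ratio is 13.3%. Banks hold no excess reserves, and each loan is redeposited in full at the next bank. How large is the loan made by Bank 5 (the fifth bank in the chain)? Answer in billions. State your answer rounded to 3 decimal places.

Each bank lends a fraction (1 − rr) = 0.8670 of the deposit it receives, so Bank 5 receives 72.6·0.8670^4 and lends 72.6·0.8670^5 ≈ 35.5658 billion.

$35.566 billion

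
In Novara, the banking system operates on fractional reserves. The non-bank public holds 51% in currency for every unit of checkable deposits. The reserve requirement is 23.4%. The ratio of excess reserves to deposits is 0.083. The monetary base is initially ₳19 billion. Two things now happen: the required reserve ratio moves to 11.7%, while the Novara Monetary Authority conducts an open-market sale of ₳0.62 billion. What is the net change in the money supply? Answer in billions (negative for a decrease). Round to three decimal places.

Before: m₁ = (1 + 0.51) / (0.234 + 0.083 + 0.51) ≈ 1.825877, MB₁ = 19, so M₁ = 1.825877 × 19 ≈ 34.6917 billion.
After: m₂ = (1 + 0.51) / (0.117 + 0.083 + 0.51) ≈ 2.126761, MB₂ = 19 − 0.62 = 18.38, so M₂ = 2.126761 × 18.38 ≈ 39.0899 billion.
ΔM = M₂ − M₁ = 39.0899 − 34.6917 = 4.3982 billion.

₳4.398 billion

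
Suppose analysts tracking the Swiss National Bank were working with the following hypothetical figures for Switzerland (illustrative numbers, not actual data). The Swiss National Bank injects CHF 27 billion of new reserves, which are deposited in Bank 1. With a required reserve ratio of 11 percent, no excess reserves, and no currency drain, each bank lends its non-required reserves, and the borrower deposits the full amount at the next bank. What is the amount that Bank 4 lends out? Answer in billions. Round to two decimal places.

Each bank lends a fraction (1 − rr) = 0.8900 of the deposit it receives, so Bank 4 receives 27·0.8900^3 and lends 27·0.8900^4 ≈ 16.9404 billion.

CHF 16.94 billion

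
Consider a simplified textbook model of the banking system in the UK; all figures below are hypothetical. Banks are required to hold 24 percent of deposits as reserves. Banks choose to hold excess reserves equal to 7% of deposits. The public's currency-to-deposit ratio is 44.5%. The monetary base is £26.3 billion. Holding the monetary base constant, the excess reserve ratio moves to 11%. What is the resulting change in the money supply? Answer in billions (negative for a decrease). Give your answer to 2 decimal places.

-2.53 billion

Initially m₁ = (1 + 0.445) / (0.24 + 0.07 + 0.445) ≈ 1.91391, so M₁ = 1.91391 × 26.3 ≈ 50.3358 billion.
After the change m₂ = (1 + 0.445) / (0.24 + 0.11 + 0.445) ≈ 1.81761, so M₂ = 1.81761 × 26.3 ≈ 47.8031 billion.
ΔM = M₂ − M₁ = 47.8031 − 50.3358 = -2.5327 billion.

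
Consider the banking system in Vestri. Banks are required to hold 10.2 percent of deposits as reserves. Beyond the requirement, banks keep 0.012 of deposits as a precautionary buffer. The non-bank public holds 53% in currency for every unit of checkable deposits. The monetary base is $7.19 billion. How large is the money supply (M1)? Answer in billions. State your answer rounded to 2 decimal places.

The money multiplier is m = (1 + c) / (rr + e + c) = (1 + 0.53) / (0.102 + 0.012 + 0.53) ≈ 2.3758.
So M = m × MB = 2.3758 × 7.19 ≈ 17.082 billion.

$17.08 billion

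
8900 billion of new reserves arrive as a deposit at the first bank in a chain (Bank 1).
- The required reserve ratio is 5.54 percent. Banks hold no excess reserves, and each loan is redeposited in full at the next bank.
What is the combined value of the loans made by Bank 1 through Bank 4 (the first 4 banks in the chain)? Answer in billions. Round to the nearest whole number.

30935 billion

Bank i lends (1 − rr)^i of the original deposit: Bank 1 lends 8900·0.9446 = 8406.9400, Bank 2 lends 8900·0.9446² ≈ 7941.1955, and so on.
Summing a geometric series: total = 8900·[0.9446·(1 − 0.9446^4) / (1 − 0.9446)] ≈ 30935.0727 billion.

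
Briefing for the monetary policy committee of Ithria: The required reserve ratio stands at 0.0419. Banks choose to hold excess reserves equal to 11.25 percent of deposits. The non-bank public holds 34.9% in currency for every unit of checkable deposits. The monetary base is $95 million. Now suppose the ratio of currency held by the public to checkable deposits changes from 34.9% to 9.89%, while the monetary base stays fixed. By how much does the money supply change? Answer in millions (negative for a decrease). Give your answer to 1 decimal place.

$157.6 million

Initially m₁ = (1 + 0.349) / (0.0419 + 0.1125 + 0.349) ≈ 2.6798, so M₁ = 2.6798 × 95 = 254.581 million.
After the change m₂ = (1 + 0.0989) / (0.0419 + 0.1125 + 0.0989) ≈ 4.3383, so M₂ = 4.3383 × 95 = 412.1385 million.
ΔM = M₂ − M₁ = 412.1385 − 254.581 = 157.5575 million.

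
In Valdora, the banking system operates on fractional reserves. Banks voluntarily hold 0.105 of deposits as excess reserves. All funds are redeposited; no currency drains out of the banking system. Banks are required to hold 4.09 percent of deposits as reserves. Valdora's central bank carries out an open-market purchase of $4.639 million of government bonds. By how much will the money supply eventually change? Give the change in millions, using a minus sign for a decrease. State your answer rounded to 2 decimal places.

$31.80 million

The money multiplier is m = 1 / (rr + e) = 1 / (0.0409 + 0.105) ≈ 6.8540.
The purchase adds 4.639 million of base, so ΔM = m × ΔMB = 6.8540 × (+4.639) ≈ 31.7957 million.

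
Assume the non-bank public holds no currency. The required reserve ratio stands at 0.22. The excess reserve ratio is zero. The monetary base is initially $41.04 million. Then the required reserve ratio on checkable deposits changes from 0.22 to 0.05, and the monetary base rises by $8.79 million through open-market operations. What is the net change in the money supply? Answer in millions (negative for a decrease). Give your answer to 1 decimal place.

$810.1 million

Before: m₁ = 1 / (0.22) ≈ 4.5455, MB₁ = 41.04, so M₁ = 4.5455 × 41.04 ≈ 186.5473 million.
After: m₂ = 1 / (0.05) = 20, MB₂ = 41.04 + 8.79 = 49.83, so M₂ = 20 × 49.83 = 996.6 million.
ΔM = M₂ − M₁ = 996.6 − 186.5473 = 810.0527 million.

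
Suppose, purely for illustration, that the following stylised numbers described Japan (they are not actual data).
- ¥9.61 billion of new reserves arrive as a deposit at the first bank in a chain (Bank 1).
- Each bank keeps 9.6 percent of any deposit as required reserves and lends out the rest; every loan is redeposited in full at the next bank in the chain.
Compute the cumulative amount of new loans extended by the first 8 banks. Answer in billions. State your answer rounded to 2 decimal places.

¥50.13 billion

Bank i lends (1 − rr)^i of the original deposit: Bank 1 lends 9.61·0.9040 ≈ 8.6874, Bank 2 lends 9.61·0.9040² ≈ 7.8534, and so on.
Summing a geometric series: total = 9.61·[0.9040·(1 − 0.9040^8) / (1 − 0.9040)] ≈ 50.1326 billion.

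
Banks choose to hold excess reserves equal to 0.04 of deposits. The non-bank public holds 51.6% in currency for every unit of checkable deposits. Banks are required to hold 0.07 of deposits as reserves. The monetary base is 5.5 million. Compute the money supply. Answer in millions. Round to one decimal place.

The money multiplier is m = (1 + c) / (rr + e + c) = (1 + 0.516) / (0.07 + 0.04 + 0.516) ≈ 2.4217.
So M = m × MB = 2.4217 × 5.5 ≈ 13.3194 million.

13.3 million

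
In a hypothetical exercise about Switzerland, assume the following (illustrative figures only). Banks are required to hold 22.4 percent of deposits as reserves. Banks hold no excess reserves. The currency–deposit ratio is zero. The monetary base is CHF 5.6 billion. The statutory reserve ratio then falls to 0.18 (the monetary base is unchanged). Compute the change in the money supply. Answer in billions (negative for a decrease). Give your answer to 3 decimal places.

Initially m₁ = 1 / (0.224) ≈ 4.46429, so M₁ = 4.46429 × 5.6 ≈ 25 billion.
After the change m₂ = 1 / (0.18) ≈ 5.55556, so M₂ = 5.55556 × 5.6 ≈ 31.1111 billion.
ΔM = M₂ − M₁ = 31.1111 − 25 = 6.1111 billion.

CHF 6.111 billion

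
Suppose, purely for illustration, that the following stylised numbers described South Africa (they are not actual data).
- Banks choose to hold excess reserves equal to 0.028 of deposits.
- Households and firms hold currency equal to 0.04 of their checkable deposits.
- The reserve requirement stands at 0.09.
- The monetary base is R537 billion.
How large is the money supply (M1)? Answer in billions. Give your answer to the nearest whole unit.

The money multiplier is m = (1 + c) / (rr + e + c) = (1 + 0.04) / (0.09 + 0.028 + 0.04) ≈ 6.5823.
So M = m × MB = 6.5823 × 537 = 3534.6951 billion.

R3535 billion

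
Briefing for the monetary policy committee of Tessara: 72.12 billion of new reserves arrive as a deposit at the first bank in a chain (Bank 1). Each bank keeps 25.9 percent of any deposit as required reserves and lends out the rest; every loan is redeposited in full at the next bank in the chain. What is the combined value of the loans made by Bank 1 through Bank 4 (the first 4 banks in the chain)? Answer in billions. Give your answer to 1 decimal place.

144.1 billion

Bank i lends (1 − rr)^i of the original deposit: Bank 1 lends 72.12·0.7410 ≈ 53.4409, Bank 2 lends 72.12·0.7410² ≈ 39.5997, and so on.
Summing a geometric series: total = 72.12·[0.7410·(1 − 0.7410^4) / (1 − 0.7410)] ≈ 144.1275 billion.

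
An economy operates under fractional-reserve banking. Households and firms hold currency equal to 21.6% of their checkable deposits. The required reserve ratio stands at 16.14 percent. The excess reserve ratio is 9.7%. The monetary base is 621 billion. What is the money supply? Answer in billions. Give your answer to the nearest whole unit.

The money multiplier is m = (1 + c) / (rr + e + c) = (1 + 0.216) / (0.1614 + 0.097 + 0.216) ≈ 2.5632.
So M = m × MB = 2.5632 × 621 = 1591.7472 billion.

1592 billion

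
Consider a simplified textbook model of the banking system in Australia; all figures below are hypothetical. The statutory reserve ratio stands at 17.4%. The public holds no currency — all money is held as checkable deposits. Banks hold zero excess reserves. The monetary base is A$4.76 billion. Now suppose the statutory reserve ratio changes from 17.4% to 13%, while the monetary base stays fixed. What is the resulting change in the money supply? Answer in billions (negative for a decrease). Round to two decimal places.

Initially m₁ = 1 / (0.174) ≈ 5.7471, so M₁ = 5.7471 × 4.76 ≈ 27.3562 billion.
After the change m₂ = 1 / (0.13) ≈ 7.6923, so M₂ = 7.6923 × 4.76 ≈ 36.6153 billion.
ΔM = M₂ − M₁ = 36.6153 − 27.3562 = 9.2591 billion.

A$9.26 billion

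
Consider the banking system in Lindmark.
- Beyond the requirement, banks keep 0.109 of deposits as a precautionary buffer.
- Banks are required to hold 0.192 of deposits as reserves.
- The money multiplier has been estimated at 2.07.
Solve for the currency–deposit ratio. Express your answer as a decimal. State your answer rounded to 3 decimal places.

Using m = 2.07. From m = (1 + c)/(c + rr + e), rearranging gives 1 + c = m·(c + rr + e), so c·(1 − m) = m·(rr + e) − 1.
Hence c = [m·(rr + e) − 1]/(1 − m) = [2.07 × (0.192 + 0.109) − 1] / (1 − 2.07) ≈ 0.352271.

0.352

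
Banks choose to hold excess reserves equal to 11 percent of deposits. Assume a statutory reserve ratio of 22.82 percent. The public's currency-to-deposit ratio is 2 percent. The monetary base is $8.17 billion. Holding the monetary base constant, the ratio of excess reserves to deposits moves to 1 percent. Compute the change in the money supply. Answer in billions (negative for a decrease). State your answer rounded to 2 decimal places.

Initially m₁ = (1 + 0.02) / (0.2282 + 0.11 + 0.02) ≈ 2.8476, so M₁ = 2.8476 × 8.17 ≈ 23.2649 billion.
After the change m₂ = (1 + 0.02) / (0.2282 + 0.01 + 0.02) ≈ 3.9504, so M₂ = 3.9504 × 8.17 ≈ 32.2748 billion.
ΔM = M₂ − M₁ = 32.2748 − 23.2649 = 9.0099 billion.

$9.01 billion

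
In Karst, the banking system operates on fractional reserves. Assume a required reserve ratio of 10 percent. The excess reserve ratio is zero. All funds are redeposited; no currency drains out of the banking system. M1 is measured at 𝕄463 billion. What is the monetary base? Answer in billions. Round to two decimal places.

With no currency drain and no excess reserves, the money multiplier is m = 1/rr = 1/0.1 = 10.
The monetary base is MB = M / m = 463 / 10 = 46.3 billion.

𝕄46.30 billion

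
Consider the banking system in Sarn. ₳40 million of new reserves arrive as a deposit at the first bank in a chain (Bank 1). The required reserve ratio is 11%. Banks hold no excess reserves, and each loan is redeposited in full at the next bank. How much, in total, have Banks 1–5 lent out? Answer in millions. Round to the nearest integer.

₳143 million

Bank i lends (1 − rr)^i of the original deposit: Bank 1 lends 40·0.8900 = 35.6000, Bank 2 lends 40·0.8900² = 31.6840, and so on.
Summing a geometric series: total = 40·[0.8900·(1 − 0.8900^5) / (1 − 0.8900)] ≈ 142.9159 million.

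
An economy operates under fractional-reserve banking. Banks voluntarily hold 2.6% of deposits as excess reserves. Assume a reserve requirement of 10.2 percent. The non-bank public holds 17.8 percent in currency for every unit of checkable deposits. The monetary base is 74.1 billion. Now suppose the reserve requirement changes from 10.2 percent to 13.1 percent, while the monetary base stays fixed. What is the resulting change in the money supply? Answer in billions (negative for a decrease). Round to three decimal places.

-24.694 billion

Initially m₁ = (1 + 0.178) / (0.102 + 0.026 + 0.178) ≈ 3.849673, so M₁ = 3.849673 × 74.1 ≈ 285.2608 billion.
After the change m₂ = (1 + 0.178) / (0.131 + 0.026 + 0.178) ≈ 3.516418, so M₂ = 3.516418 × 74.1 ≈ 260.5666 billion.
ΔM = M₂ − M₁ = 260.5666 − 285.2608 = -24.6942 billion.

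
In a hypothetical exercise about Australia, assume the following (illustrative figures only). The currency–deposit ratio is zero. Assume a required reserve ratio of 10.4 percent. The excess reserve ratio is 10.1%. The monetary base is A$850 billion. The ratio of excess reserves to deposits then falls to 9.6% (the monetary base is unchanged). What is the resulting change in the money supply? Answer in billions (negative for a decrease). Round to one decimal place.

A$103.7 billion

Initially m₁ = 1 / (0.104 + 0.101) ≈ 4.87805, so M₁ = 4.87805 × 850 = 4146.3425 billion.
After the change m₂ = 1 / (0.104 + 0.096) = 5, so M₂ = 5 × 850 = 4250 billion.
ΔM = M₂ − M₁ = 4250 − 4146.3425 = 103.6575 billion.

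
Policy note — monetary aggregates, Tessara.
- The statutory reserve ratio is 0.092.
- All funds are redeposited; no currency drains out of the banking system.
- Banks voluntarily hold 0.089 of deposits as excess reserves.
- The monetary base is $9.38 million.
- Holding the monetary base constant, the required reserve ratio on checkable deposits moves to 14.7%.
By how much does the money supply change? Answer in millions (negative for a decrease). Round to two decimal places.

-12.08 million

Initially m₁ = 1 / (0.092 + 0.089) ≈ 5.5249, so M₁ = 5.5249 × 9.38 ≈ 51.8236 million.
After the change m₂ = 1 / (0.147 + 0.089) ≈ 4.2373, so M₂ = 4.2373 × 9.38 ≈ 39.7459 million.
ΔM = M₂ − M₁ = 39.7459 − 51.8236 = -12.0777 million.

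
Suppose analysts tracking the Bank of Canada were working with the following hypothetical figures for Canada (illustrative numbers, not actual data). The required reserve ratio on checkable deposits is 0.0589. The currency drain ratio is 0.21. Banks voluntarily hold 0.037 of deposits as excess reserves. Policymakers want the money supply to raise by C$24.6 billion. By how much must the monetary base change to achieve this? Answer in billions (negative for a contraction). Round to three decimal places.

The money multiplier is m = (1 + c) / (rr + e + c) = (1 + 0.21) / (0.0589 + 0.037 + 0.21) ≈ 3.955541.
ΔMB = ΔM / m = (+24.6) / 3.955541 ≈ 6.2191 billion.

C$6.219 billion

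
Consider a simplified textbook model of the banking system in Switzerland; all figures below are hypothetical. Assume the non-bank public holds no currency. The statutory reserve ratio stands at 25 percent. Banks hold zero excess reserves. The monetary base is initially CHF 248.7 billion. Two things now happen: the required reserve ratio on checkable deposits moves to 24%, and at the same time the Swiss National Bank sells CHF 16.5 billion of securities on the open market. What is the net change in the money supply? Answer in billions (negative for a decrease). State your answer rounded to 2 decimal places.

-27.30 billion

Before: m₁ = 1 / (0.25) = 4, MB₁ = 248.7, so M₁ = 4 × 248.7 = 994.8 billion.
After: m₂ = 1 / (0.24) ≈ 4.166667, MB₂ = 248.7 − 16.5 = 232.2, so M₂ = 4.166667 × 232.2 ≈ 967.5001 billion.
ΔM = M₂ − M₁ = 967.5001 − 994.8 = -27.2999 billion.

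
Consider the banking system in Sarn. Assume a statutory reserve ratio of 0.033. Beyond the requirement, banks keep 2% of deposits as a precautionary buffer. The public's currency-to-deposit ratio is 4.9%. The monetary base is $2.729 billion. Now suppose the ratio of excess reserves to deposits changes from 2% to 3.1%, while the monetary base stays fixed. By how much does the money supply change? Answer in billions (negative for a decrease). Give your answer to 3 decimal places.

Initially m₁ = (1 + 0.049) / (0.033 + 0.02 + 0.049) ≈ 10.28431, so M₁ = 10.28431 × 2.729 ≈ 28.0659 billion.
After the change m₂ = (1 + 0.049) / (0.033 + 0.031 + 0.049) ≈ 9.28319, so M₂ = 9.28319 × 2.729 ≈ 25.3338 billion.
ΔM = M₂ − M₁ = 25.3338 − 28.0659 = -2.7321 billion.

-2.732 billion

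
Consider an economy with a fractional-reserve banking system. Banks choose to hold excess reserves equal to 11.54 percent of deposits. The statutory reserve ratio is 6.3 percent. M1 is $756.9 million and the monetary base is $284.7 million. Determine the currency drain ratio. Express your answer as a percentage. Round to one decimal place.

Using m = M/MB = 756.9/284.7 ≈ 2.658588. From m = (1 + c)/(c + rr + e), rearranging gives 1 + c = m·(c + rr + e), so c·(1 − m) = m·(rr + e) − 1.
Hence c = [m·(rr + e) − 1]/(1 − m) = [2.658588 × (0.063 + 0.1154) − 1] / (1 − 2.658588) ≈ 0.316961.

31.7%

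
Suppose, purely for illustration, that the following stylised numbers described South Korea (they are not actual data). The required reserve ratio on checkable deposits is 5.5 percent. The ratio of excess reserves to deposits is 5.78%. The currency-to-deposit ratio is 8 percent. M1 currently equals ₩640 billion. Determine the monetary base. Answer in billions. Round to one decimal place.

The money multiplier is m = (1 + c) / (rr + e + c) = (1 + 0.08) / (0.055 + 0.0578 + 0.08) ≈ 5.60166.
MB = M / m = 640 / 5.60166 ≈ 114.2518 billion.

₩114.3 billion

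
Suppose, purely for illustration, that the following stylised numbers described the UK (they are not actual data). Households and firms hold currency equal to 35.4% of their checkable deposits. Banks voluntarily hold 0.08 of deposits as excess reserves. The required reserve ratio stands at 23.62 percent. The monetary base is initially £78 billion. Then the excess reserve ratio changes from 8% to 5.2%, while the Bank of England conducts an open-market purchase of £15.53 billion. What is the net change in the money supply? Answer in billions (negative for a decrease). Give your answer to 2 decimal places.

Before: m₁ = (1 + 0.354) / (0.2362 + 0.08 + 0.354) ≈ 2.02029, MB₁ = 78, so M₁ = 2.02029 × 78 ≈ 157.5826 billion.
After: m₂ = (1 + 0.354) / (0.2362 + 0.052 + 0.354) ≈ 2.10838, MB₂ = 78 + 15.53 = 93.53, so M₂ = 2.10838 × 93.53 ≈ 197.1968 billion.
ΔM = M₂ − M₁ = 197.1968 − 157.5826 = 39.6142 billion.

£39.61 billion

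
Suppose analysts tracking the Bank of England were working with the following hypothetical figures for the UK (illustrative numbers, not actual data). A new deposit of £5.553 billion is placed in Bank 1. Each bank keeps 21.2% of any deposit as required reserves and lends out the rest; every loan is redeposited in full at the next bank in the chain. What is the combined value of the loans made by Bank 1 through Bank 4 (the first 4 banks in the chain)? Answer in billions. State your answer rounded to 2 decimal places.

Bank i lends (1 − rr)^i of the original deposit: Bank 1 lends 5.553·0.7880 ≈ 4.3758, Bank 2 lends 5.553·0.7880² ≈ 3.4481, and so on.
Summing a geometric series: total = 5.553·[0.7880·(1 − 0.7880^4) / (1 − 0.7880)] ≈ 12.6820 billion.

£12.68 billion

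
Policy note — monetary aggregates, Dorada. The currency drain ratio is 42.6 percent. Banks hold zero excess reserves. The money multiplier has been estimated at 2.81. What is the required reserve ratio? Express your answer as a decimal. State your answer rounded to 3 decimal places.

Using m = 2.81. Since m = (1 + c)/(c + rr + e), the denominator satisfies c + rr + e = (1 + c)/m = (1 + 0.426) / 2.81 ≈ 0.507473.
With c = 0.426 and e = 0, the required reserve ratio is 0.507473 − 0.426 − 0 = 0.081473.

0.081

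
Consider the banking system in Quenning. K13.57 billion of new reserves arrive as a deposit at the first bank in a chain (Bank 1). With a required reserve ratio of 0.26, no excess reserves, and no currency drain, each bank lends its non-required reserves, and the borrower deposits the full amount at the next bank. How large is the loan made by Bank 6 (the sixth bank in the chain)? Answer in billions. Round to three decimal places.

K2.228 billion

Each bank lends a fraction (1 − rr) = 0.7400 of the deposit it receives, so Bank 6 receives 13.57·0.7400^5 and lends 13.57·0.7400^6 ≈ 2.2283 billion.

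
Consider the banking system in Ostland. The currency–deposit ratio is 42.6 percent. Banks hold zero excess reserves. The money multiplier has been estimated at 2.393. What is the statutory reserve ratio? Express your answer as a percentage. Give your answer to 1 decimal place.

17.0%

Using m = 2.393. Since m = (1 + c)/(c + rr + e), the denominator satisfies c + rr + e = (1 + c)/m = (1 + 0.426) / 2.393 ≈ 0.595905.
With c = 0.426 and e = 0, the statutory reserve ratio is 0.595905 − 0.426 − 0 = 0.169905.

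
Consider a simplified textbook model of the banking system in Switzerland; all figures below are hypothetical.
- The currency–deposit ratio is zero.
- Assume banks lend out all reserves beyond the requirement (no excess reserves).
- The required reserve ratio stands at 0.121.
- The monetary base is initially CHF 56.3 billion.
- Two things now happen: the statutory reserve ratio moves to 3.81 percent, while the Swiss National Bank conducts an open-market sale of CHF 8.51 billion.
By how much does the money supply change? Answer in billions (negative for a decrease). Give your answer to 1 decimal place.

Before: m₁ = 1 / (0.121) ≈ 8.2645, MB₁ = 56.3, so M₁ = 8.2645 × 56.3 ≈ 465.2913 billion.
After: m₂ = 1 / (0.0381) ≈ 26.2467, MB₂ = 56.3 − 8.51 = 47.79, so M₂ = 26.2467 × 47.79 ≈ 1254.3298 billion.
ΔM = M₂ − M₁ = 1254.3298 − 465.2913 = 789.0385 billion.

CHF 789.0 billion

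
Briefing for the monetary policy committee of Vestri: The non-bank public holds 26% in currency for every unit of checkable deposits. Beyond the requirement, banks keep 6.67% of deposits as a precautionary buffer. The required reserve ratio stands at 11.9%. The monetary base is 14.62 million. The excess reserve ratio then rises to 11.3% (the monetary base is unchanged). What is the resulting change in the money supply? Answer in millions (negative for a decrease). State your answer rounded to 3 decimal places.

-3.889 million

Initially m₁ = (1 + 0.26) / (0.119 + 0.0667 + 0.26) ≈ 2.827014, so M₁ = 2.827014 × 14.62 ≈ 41.3309 million.
After the change m₂ = (1 + 0.26) / (0.119 + 0.113 + 0.26) ≈ 2.560976, so M₂ = 2.560976 × 14.62 ≈ 37.4415 million.
ΔM = M₂ − M₁ = 37.4415 − 41.3309 = -3.8894 million.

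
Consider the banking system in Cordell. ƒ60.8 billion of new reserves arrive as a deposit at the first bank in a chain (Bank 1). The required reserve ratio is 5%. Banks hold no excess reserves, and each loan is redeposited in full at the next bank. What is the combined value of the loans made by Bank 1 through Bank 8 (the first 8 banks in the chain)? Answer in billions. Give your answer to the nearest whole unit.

ƒ389 billion

Bank i lends (1 − rr)^i of the original deposit: Bank 1 lends 60.8·0.9500 = 57.7600, Bank 2 lends 60.8·0.9500² = 54.8720, and so on.
Summing a geometric series: total = 60.8·[0.9500·(1 − 0.9500^8) / (1 − 0.9500)] ≈ 388.8167 billion.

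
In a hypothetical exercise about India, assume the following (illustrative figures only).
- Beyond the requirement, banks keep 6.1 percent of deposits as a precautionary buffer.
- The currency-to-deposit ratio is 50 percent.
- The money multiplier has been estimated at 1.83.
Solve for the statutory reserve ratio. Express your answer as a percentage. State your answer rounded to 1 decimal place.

25.9%

Using m = 1.83. Since m = (1 + c)/(c + rr + e), the denominator satisfies c + rr + e = (1 + c)/m = (1 + 0.5) / 1.83 ≈ 0.819672.
With c = 0.5 and e = 0.061, the statutory reserve ratio is 0.819672 − 0.5 − 0.061 = 0.258672.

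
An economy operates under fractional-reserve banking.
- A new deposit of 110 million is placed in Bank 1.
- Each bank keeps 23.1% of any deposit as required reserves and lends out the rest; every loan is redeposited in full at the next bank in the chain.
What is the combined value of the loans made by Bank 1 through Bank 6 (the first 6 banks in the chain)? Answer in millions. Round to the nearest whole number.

290 million

Bank i lends (1 − rr)^i of the original deposit: Bank 1 lends 110·0.7690 = 84.5900, Bank 2 lends 110·0.7690² ≈ 65.0497, and so on.
Summing a geometric series: total = 110·[0.7690·(1 − 0.7690^6) / (1 − 0.7690)] ≈ 290.4610 million.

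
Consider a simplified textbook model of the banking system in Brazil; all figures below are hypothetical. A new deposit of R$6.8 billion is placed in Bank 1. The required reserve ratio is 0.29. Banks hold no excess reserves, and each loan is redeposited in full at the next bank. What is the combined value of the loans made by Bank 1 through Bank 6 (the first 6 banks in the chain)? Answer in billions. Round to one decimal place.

Bank i lends (1 − rr)^i of the original deposit: Bank 1 lends 6.8·0.7100 = 4.8280, Bank 2 lends 6.8·0.7100² ≈ 3.4279, and so on.
Summing a geometric series: total = 6.8·[0.7100·(1 − 0.7100^6) / (1 − 0.7100)] ≈ 14.5156 billion.

R$14.5 billion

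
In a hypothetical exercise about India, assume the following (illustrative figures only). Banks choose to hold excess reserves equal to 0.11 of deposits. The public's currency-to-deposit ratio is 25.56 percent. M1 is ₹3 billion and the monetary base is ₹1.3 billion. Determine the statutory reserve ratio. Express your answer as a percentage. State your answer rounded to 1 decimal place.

17.8%

Using m = M/MB = 3/1.3 ≈ 2.307692. Since m = (1 + c)/(c + rr + e), the denominator satisfies c + rr + e = (1 + c)/m = (1 + 0.2556) / 2.307692 ≈ 0.544093.
With c = 0.2556 and e = 0.11, the statutory reserve ratio is 0.544093 − 0.2556 − 0.11 = 0.178493.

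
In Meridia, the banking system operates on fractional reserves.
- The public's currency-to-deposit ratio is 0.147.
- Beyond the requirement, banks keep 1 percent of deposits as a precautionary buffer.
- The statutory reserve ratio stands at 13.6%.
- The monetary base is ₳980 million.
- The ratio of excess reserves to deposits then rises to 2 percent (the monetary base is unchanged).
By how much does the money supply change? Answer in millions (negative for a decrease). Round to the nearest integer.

-127 million

Initially m₁ = (1 + 0.147) / (0.136 + 0.01 + 0.147) ≈ 3.9147, so M₁ = 3.9147 × 980 = 3836.406 million.
After the change m₂ = (1 + 0.147) / (0.136 + 0.02 + 0.147) ≈ 3.7855, so M₂ = 3.7855 × 980 = 3709.79 million.
ΔM = M₂ − M₁ = 3709.79 − 3836.406 = -126.616 million.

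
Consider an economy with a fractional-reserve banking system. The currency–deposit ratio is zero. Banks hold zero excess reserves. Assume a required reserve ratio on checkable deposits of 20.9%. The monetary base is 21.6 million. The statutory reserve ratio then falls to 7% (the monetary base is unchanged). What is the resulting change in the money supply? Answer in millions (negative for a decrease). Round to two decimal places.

Initially m₁ = 1 / (0.209) ≈ 4.78469, so M₁ = 4.78469 × 21.6 ≈ 103.3493 million.
After the change m₂ = 1 / (0.07) ≈ 14.28571, so M₂ = 14.28571 × 21.6 ≈ 308.5713 million.
ΔM = M₂ − M₁ = 308.5713 − 103.3493 = 205.222 million.

205.22 million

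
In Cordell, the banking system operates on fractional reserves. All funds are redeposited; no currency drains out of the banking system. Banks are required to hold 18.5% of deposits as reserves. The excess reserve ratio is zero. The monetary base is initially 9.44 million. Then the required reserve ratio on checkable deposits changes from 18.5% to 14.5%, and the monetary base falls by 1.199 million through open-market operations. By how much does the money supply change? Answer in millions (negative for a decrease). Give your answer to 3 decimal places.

5.807 million

Before: m₁ = 1 / (0.185) ≈ 5.40541, MB₁ = 9.44, so M₁ = 5.40541 × 9.44 ≈ 51.0271 million.
After: m₂ = 1 / (0.145) ≈ 6.89655, MB₂ = 9.44 − 1.199 = 8.241, so M₂ = 6.89655 × 8.241 ≈ 56.8345 million.
ΔM = M₂ − M₁ = 56.8345 − 51.0271 = 5.8074 million.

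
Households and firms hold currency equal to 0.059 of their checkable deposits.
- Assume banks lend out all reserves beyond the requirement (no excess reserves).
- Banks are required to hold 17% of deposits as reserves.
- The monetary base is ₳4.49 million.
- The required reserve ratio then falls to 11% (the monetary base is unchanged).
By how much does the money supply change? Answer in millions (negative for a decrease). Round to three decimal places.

₳7.372 million

Initially m₁ = (1 + 0.059) / (0.17 + 0.059) ≈ 4.62445, so M₁ = 4.62445 × 4.49 ≈ 20.7638 million.
After the change m₂ = (1 + 0.059) / (0.11 + 0.059) ≈ 6.26627, so M₂ = 6.26627 × 4.49 ≈ 28.1356 million.
ΔM = M₂ − M₁ = 28.1356 − 20.7638 = 7.3718 million.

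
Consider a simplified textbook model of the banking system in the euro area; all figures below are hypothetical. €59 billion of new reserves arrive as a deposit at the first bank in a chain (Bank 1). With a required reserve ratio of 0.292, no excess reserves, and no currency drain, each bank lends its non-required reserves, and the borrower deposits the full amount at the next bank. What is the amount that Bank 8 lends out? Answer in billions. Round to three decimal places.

Each bank lends a fraction (1 − rr) = 0.7080 of the deposit it receives, so Bank 8 receives 59·0.7080^7 and lends 59·0.7080^8 ≈ 3.7249 billion.

€3.725 billion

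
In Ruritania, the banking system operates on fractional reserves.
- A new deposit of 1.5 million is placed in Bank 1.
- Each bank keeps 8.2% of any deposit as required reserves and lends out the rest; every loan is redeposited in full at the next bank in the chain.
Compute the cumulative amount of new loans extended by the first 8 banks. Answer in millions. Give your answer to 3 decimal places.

Bank i lends (1 − rr)^i of the original deposit: Bank 1 lends 1.5·0.9180 = 1.3770, Bank 2 lends 1.5·0.9180² ≈ 1.2641, and so on.
Summing a geometric series: total = 1.5·[0.9180·(1 − 0.9180^8) / (1 − 0.9180)] ≈ 8.3231 million.

8.323 million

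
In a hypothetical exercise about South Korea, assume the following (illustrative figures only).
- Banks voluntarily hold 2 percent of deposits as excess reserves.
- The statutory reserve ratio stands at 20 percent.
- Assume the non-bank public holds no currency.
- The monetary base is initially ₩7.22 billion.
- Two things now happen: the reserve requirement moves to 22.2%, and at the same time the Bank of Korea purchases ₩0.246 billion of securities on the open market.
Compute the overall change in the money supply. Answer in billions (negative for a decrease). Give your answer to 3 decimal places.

Before: m₁ = 1 / (0.2 + 0.02) ≈ 4.54545, MB₁ = 7.22, so M₁ = 4.54545 × 7.22 ≈ 32.8181 billion.
After: m₂ = 1 / (0.222 + 0.02) ≈ 4.13223, MB₂ = 7.22 + 0.246 = 7.466, so M₂ = 4.13223 × 7.466 ≈ 30.8512 billion.
ΔM = M₂ − M₁ = 30.8512 − 32.8181 = -1.9669 billion.

-1.967 billion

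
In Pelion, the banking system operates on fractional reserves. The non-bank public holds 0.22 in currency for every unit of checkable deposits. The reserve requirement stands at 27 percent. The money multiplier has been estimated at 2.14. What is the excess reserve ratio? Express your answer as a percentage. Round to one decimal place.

8.0%

Using m = 2.14. Since m = (1 + c)/(c + rr + e), the denominator satisfies c + rr + e = (1 + c)/m = (1 + 0.22) / 2.14 ≈ 0.570093.
With c = 0.22 and rr = 0.27, the excess reserve ratio is 0.570093 − 0.22 − 0.27 = 0.080093.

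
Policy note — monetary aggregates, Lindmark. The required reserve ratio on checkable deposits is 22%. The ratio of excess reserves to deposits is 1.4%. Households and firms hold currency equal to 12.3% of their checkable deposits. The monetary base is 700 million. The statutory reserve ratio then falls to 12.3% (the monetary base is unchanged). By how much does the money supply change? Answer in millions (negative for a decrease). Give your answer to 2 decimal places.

821.50 million

Initially m₁ = (1 + 0.123) / (0.22 + 0.014 + 0.123) ≈ 3.145658, so M₁ = 3.145658 × 700 = 2201.9606 million.
After the change m₂ = (1 + 0.123) / (0.123 + 0.014 + 0.123) ≈ 4.319231, so M₂ = 4.319231 × 700 = 3023.4617 million.
ΔM = M₂ − M₁ = 3023.4617 − 2201.9606 = 821.5011 million.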